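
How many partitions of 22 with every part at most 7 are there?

522

Direct enumeration gives 522 partitions.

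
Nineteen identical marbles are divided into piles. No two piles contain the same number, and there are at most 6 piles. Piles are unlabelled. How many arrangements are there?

54

There are too many to list fully; the first 12 (by largest part) are:
19
18 + 1
17 + 2
16 + 3
16 + 2 + 1
15 + 4
15 + 3 + 1
14 + 5
14 + 4 + 1
14 + 3 + 2
13 + 6
13 + 5 + 1
…and 42 more, for 54 total.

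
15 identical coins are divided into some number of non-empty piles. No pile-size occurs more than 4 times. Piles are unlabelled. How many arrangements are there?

Enumerating by decreasing first part gives 127 partitions in all.

127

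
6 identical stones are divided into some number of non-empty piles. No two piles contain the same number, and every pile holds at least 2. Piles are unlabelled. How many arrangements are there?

2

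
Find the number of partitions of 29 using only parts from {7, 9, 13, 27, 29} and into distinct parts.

Listing the qualifying partitions of 29:
29
13+9+7
That's 2 in total.

2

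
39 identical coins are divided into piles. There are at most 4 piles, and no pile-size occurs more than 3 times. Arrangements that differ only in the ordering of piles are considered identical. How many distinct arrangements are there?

Enumerating by decreasing first part gives 588 partitions in all.

588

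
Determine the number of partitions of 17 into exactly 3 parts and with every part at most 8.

The partitions of 17 that satisfy the conditions:
8 + 8 + 1
8 + 7 + 2
8 + 6 + 3
8 + 5 + 4
7 + 7 + 3
7 + 6 + 4
7 + 5 + 5
6 + 6 + 5
Counting gives 8.

8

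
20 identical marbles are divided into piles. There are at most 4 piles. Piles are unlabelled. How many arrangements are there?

108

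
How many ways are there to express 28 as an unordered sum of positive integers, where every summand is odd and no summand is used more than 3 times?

Direct enumeration gives 78 partitions.

78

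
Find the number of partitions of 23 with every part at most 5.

Enumerating by decreasing first part gives 291 partitions in all.

291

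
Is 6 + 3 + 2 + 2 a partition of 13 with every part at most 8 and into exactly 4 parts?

The parts sum to 13, and the condition 'no summand exceeds 8' holds; the condition 'there are exactly 4 summands' holds.

Yes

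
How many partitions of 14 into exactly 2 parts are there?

The partitions of 14 that satisfy the conditions:
1+13
2+12
3+11
4+10
5+9
6+8
7+7

7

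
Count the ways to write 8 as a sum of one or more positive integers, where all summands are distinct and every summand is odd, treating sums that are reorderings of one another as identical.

Listing the qualifying partitions of 8:
7, 1
5, 3
Counting gives 2.

2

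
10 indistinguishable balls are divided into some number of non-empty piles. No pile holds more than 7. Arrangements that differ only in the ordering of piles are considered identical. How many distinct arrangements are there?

There are too many to list fully; the first 12 (by largest part) are:
7+3
7+2+1
7+1+1+1
6+4
6+3+1
6+2+2
6+2+1+1
6+1+1+1+1
5+5
5+4+1
5+3+2
5+3+1+1
…and 26 more, for 38 total.

38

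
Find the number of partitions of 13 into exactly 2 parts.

Listing the qualifying partitions of 13:
12, 1
11, 2
10, 3
9, 4
8, 5
7, 6

6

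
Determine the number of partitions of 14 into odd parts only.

22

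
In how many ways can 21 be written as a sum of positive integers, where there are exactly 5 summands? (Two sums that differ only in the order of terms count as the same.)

Direct enumeration gives 101 partitions.

101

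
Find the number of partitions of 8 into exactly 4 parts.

5

Enumerating:
5,1,1,1
4,2,1,1
3,3,1,1
3,2,2,1
2,2,2,2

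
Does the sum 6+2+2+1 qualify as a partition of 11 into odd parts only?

No

The parts sum to 11, and the condition 'every summand is odd' is violated.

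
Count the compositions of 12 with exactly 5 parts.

330

By stars and bars with positive parts, the count is C(11,4) = 330.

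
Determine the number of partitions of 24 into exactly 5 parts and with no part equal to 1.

70

There are too many to list fully; the first 12 (by largest part) are:
16, 2, 2, 2, 2
15, 3, 2, 2, 2
14, 4, 2, 2, 2
14, 3, 3, 2, 2
13, 5, 2, 2, 2
13, 4, 3, 2, 2
13, 3, 3, 3, 2
12, 6, 2, 2, 2
12, 5, 3, 2, 2
12, 4, 4, 2, 2
12, 4, 3, 3, 2
12, 3, 3, 3, 3
…and 58 more, for 70 total.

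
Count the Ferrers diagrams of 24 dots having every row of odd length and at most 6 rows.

55

A partial list (first 12 by largest part):
23,1
21,3
21,1,1,1
19,5
19,3,1,1
19,1,1,1,1,1
17,7
17,5,1,1
17,3,3,1
17,3,1,1,1,1
15,9
15,7,1,1
…and 43 more, for 55 total.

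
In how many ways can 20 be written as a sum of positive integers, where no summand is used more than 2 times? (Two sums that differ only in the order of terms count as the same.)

202

Systematic enumeration (by largest part, then next-largest, …) yields 202.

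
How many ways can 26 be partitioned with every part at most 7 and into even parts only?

21

The partitions of 26 that satisfy the conditions:
6+6+6+6+2
6+6+6+4+4
6+6+6+4+2+2
6+6+6+2+2+2+2
6+6+4+4+4+2
6+6+4+4+2+2+2
6+6+4+2+2+2+2+2
6+6+2+2+2+2+2+2+2
6+4+4+4+4+4
6+4+4+4+4+2+2
6+4+4+4+2+2+2+2
6+4+4+2+2+2+2+2+2
6+4+2+2+2+2+2+2+2+2
6+2+2+2+2+2+2+2+2+2+2
4+4+4+4+4+4+2
4+4+4+4+4+2+2+2
4+4+4+4+2+2+2+2+2
4+4+4+2+2+2+2+2+2+2
4+4+2+2+2+2+2+2+2+2+2
4+2+2+2+2+2+2+2+2+2+2+2
2+2+2+2+2+2+2+2+2+2+2+2+2
That's 21 in total.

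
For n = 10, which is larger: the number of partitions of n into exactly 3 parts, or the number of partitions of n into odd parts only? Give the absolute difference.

2

Partitions of 10 into exactly 3 parts: 8.
Partitions of 10 into odd parts only: 10.
|8 − 10| = 2.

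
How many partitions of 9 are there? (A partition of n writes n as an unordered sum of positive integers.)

30

A partial list (first 12 by largest part):
9
8, 1
7, 2
7, 1, 1
6, 3
6, 2, 1
6, 1, 1, 1
5, 4
5, 3, 1
5, 2, 2
5, 2, 1, 1
5, 1, 1, 1, 1
…and 18 more, for 30 total.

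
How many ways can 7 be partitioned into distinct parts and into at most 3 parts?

They are:
7
1 + 6
2 + 5
3 + 4
1 + 2 + 4

5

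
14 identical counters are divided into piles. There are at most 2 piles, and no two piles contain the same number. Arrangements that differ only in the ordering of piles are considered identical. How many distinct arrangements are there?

They are:
14
13+1
12+2
11+3
10+4
9+5
8+6

7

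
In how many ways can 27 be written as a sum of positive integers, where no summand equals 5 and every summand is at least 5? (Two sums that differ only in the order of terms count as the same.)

They are:
27
21+6
20+7
19+8
18+9
17+10
16+11
15+12
15+6+6
14+13
14+7+6
13+8+6
13+7+7
12+9+6
12+8+7
11+10+6
11+9+7
11+8+8
10+10+7
10+9+8
9+9+9
9+6+6+6
8+7+6+6
7+7+7+6

24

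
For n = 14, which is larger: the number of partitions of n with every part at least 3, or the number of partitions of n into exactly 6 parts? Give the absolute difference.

Partitions of 14 with every part at least 3: 13.
Partitions of 14 into exactly 6 parts: 20.
|13 − 20| = 7.

7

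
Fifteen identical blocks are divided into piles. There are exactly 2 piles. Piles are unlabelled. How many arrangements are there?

Listing the qualifying partitions of 15:
1 + 14
2 + 13
3 + 12
4 + 11
5 + 10
6 + 9
7 + 8

7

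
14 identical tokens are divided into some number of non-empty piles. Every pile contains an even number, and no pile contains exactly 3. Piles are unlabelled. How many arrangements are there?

15

They are:
14
12+2
10+4
10+2+2
8+6
8+4+2
8+2+2+2
6+6+2
6+4+4
6+4+2+2
6+2+2+2+2
4+4+4+2
4+4+2+2+2
4+2+2+2+2+2
2+2+2+2+2+2+2
Counting gives 15.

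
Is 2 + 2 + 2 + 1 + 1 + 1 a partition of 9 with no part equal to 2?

The parts sum to 9, and the condition 'no summand equals 2' is violated.

No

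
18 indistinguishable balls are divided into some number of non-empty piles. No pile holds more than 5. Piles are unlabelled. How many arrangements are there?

141

Enumerating by decreasing first part gives 141 partitions in all.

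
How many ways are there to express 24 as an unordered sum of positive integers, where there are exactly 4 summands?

108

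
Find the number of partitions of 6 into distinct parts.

4

Enumerating:
6
5,1
4,2
3,2,1
That's 4 in total.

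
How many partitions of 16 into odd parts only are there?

32

A partial list (first 12 by largest part):
15 + 1
13 + 3
13 + 1 + 1 + 1
11 + 5
11 + 3 + 1 + 1
11 + 1 + 1 + 1 + 1 + 1
9 + 7
9 + 5 + 1 + 1
9 + 3 + 3 + 1
9 + 3 + 1 + 1 + 1 + 1
9 + 1 + 1 + 1 + 1 + 1 + 1 + 1
7 + 7 + 1 + 1
…and 20 more, for 32 total.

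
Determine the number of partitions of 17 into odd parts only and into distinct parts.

5

The partitions of 17 that satisfy the conditions:
17
1 + 3 + 13
1 + 5 + 11
1 + 7 + 9
3 + 5 + 9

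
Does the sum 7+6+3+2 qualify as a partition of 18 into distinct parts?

The parts sum to 18, and the condition 'all summands are distinct' holds.

Yes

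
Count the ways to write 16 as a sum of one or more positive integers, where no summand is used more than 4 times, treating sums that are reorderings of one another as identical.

Systematic enumeration (by largest part, then next-largest, …) yields 164.

164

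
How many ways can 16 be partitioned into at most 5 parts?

101

Enumerating by decreasing first part gives 101 partitions in all.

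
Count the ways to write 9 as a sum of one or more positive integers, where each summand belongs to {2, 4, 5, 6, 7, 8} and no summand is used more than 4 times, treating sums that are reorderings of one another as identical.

3

The partitions of 9 that satisfy the conditions:
7,2
5,4
5,2,2
That's 3 in total.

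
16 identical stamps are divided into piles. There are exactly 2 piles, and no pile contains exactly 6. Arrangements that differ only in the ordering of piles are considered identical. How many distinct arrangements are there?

Listing the qualifying partitions of 16:
15+1
14+2
13+3
12+4
11+5
9+7
8+8

7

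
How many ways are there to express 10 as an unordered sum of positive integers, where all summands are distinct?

They are:
10
9 + 1
8 + 2
7 + 3
7 + 2 + 1
6 + 4
6 + 3 + 1
5 + 4 + 1
5 + 3 + 2
4 + 3 + 2 + 1
Counting gives 10.

10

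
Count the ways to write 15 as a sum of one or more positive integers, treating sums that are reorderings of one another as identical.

176

A full systematic count gives 176.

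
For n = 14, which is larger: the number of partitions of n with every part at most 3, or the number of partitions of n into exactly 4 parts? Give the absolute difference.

Partitions of 14 with every part at most 3: 24.
Partitions of 14 into exactly 4 parts: 23.
|24 − 23| = 1.

1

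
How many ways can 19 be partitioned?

490

Enumerating by decreasing first part gives 490 partitions in all.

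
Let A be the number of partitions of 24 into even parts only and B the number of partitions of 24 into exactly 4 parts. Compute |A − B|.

31

Partitions of 24 into even parts only: 77.
Partitions of 24 into exactly 4 parts: 108.
|77 − 108| = 31.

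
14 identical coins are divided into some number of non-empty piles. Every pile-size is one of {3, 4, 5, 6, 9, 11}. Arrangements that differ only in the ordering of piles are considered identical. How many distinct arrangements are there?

Listing the qualifying partitions of 14:
3+11
5+9
3+5+6
4+4+6
4+5+5
3+3+3+5
3+3+4+4

7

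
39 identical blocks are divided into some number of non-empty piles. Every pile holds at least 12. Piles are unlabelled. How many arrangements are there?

12

Enumerating:
39
27 + 12
26 + 13
25 + 14
24 + 15
23 + 16
22 + 17
21 + 18
20 + 19
15 + 12 + 12
14 + 13 + 12
13 + 13 + 13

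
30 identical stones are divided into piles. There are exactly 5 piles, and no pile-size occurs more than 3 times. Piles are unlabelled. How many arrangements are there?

370

Enumerating by decreasing first part gives 370 partitions in all.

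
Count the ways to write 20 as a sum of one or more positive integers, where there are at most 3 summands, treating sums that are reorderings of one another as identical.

44

A partial list (first 12 by largest part):
20
19+1
18+2
18+1+1
17+3
17+2+1
16+4
16+3+1
16+2+2
15+5
15+4+1
15+3+2
…and 32 more, for 44 total.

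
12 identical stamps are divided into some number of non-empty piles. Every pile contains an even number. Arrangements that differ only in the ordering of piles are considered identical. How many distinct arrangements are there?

11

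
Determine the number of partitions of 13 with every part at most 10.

There are 97 such partitions.

97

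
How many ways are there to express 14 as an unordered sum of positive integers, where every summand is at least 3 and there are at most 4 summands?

Enumerating:
14
11+3
10+4
9+5
8+6
8+3+3
7+7
7+4+3
6+5+3
6+4+4
5+5+4
5+3+3+3
4+4+3+3
That's 13 in total.

13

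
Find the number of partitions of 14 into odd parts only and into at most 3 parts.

4

Listing the qualifying partitions of 14:
1+13
3+11
5+9
7+7
That's 4 in total.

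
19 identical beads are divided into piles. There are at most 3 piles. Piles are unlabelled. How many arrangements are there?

A partial list (first 12 by largest part):
19
18+1
17+2
17+1+1
16+3
16+2+1
15+4
15+3+1
15+2+2
14+5
14+4+1
14+3+2
…and 28 more, for 40 total.

40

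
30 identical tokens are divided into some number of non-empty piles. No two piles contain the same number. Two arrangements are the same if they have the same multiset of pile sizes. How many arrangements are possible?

There are 296 such partitions.

296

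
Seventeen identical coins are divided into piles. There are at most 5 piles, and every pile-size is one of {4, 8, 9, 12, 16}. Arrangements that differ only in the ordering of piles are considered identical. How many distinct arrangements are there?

Enumerating:
9 + 8
9 + 4 + 4

2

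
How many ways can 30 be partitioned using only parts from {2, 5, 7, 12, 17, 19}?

They are:
19 + 7 + 2 + 2
19 + 5 + 2 + 2 + 2
17 + 7 + 2 + 2 + 2
17 + 5 + 2 + 2 + 2 + 2
12 + 12 + 2 + 2 + 2
12 + 7 + 7 + 2 + 2
12 + 7 + 5 + 2 + 2 + 2
12 + 5 + 5 + 2 + 2 + 2 + 2
12 + 2 + 2 + 2 + 2 + 2 + 2 + 2 + 2 + 2
7 + 7 + 7 + 7 + 2
7 + 7 + 7 + 5 + 2 + 2
7 + 7 + 5 + 5 + 2 + 2 + 2
7 + 7 + 2 + 2 + 2 + 2 + 2 + 2 + 2 + 2
7 + 5 + 5 + 5 + 2 + 2 + 2 + 2
7 + 5 + 2 + 2 + 2 + 2 + 2 + 2 + 2 + 2 + 2
5 + 5 + 5 + 5 + 5 + 5
5 + 5 + 5 + 5 + 2 + 2 + 2 + 2 + 2
5 + 5 + 2 + 2 + 2 + 2 + 2 + 2 + 2 + 2 + 2 + 2
2 + 2 + 2 + 2 + 2 + 2 + 2 + 2 + 2 + 2 + 2 + 2 + 2 + 2 + 2
Counting gives 19.

19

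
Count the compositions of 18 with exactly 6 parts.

6188

By stars and bars with positive parts, the count is C(17,5) = 6188.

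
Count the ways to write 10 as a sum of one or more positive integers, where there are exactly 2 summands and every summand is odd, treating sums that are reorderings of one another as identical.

Listing the qualifying partitions of 10:
9, 1
7, 3
5, 5
That's 3 in total.

3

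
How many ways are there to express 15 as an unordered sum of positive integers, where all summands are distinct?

A partial list (first 12 by largest part):
15
1,14
2,13
3,12
1,2,12
4,11
1,3,11
5,10
1,4,10
2,3,10
6,9
1,5,9
…and 15 more, for 27 total.

27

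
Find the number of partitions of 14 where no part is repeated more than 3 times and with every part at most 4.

15

The partitions of 14 that satisfy the conditions:
2, 4, 4, 4
1, 1, 4, 4, 4
3, 3, 4, 4
1, 2, 3, 4, 4
1, 1, 1, 3, 4, 4
2, 2, 2, 4, 4
1, 1, 2, 2, 4, 4
1, 3, 3, 3, 4
2, 2, 3, 3, 4
1, 1, 2, 3, 3, 4
1, 2, 2, 2, 3, 4
1, 1, 1, 2, 2, 3, 4
1, 2, 2, 3, 3, 3
1, 1, 1, 2, 3, 3, 3
1, 1, 2, 2, 2, 3, 3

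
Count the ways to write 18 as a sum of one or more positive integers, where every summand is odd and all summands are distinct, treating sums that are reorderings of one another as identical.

5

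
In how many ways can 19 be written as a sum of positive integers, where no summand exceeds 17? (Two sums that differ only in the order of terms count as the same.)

488

There are 488 such partitions.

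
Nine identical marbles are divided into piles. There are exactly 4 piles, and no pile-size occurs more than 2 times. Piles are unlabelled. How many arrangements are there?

4

Listing the qualifying partitions of 9:
5+2+1+1
4+3+1+1
4+2+2+1
3+3+2+1
That's 4 in total.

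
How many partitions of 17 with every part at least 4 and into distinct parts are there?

The partitions of 17 that satisfy the conditions:
17
4, 13
5, 12
6, 11
7, 10
8, 9
4, 5, 8
4, 6, 7

8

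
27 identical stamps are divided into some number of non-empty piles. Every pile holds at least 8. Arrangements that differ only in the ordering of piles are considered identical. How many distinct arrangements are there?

10

Enumerating:
27
19 + 8
18 + 9
17 + 10
16 + 11
15 + 12
14 + 13
11 + 8 + 8
10 + 9 + 8
9 + 9 + 9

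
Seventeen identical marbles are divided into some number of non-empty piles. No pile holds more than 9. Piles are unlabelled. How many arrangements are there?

252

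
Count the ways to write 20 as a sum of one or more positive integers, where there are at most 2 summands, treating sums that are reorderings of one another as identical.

They are:
20
19+1
18+2
17+3
16+4
15+5
14+6
13+7
12+8
11+9
10+10

11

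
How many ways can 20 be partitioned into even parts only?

42

A partial list (first 12 by largest part):
20
18+2
16+4
16+2+2
14+6
14+4+2
14+2+2+2
12+8
12+6+2
12+4+4
12+4+2+2
12+2+2+2+2
…and 30 more, for 42 total.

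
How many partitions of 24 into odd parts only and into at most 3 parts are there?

Listing the qualifying partitions of 24:
1+23
3+21
5+19
7+17
9+15
11+13

6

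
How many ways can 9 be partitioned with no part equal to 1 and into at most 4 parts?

Enumerating:
9
2 + 7
3 + 6
4 + 5
2 + 2 + 5
2 + 3 + 4
3 + 3 + 3
2 + 2 + 2 + 3
That's 8 in total.

8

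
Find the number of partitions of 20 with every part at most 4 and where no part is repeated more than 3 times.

They are:
2+3+3+4+4+4
1+1+3+3+4+4+4
1+2+2+3+4+4+4
1+1+1+2+3+4+4+4
1+1+2+2+2+4+4+4
1+2+3+3+3+4+4
1+1+1+3+3+3+4+4
2+2+2+3+3+4+4
1+1+2+2+3+3+4+4
1+1+1+2+2+2+3+4+4
1+2+2+2+3+3+3+4
1+1+1+2+2+3+3+3+4
Counting gives 12.

12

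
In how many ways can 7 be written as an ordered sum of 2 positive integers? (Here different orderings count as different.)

6

A composition of 7 into 2 positive parts is chosen by placing 1 dividers among the 6 gaps between 7 units: C(6,1) = 6.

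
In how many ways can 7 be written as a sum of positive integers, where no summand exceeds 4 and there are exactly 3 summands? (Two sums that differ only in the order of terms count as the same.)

They are:
4,2,1
3,3,1
3,2,2

3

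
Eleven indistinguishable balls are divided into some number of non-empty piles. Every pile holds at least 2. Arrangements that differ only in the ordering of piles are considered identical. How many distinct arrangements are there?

14

They are:
11
9 + 2
8 + 3
7 + 4
7 + 2 + 2
6 + 5
6 + 3 + 2
5 + 4 + 2
5 + 3 + 3
5 + 2 + 2 + 2
4 + 4 + 3
4 + 3 + 2 + 2
3 + 3 + 3 + 2
3 + 2 + 2 + 2 + 2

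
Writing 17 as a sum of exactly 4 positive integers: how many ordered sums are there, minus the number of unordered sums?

521

Compositions: C(16,3) = 560.
Unordered (partitions into 4 parts): 39.
Difference: 560 − 39 = 521.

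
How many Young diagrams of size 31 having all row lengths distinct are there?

340

Enumerating by decreasing first part gives 340 partitions in all.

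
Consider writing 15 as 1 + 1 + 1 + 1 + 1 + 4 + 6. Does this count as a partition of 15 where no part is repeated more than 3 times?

No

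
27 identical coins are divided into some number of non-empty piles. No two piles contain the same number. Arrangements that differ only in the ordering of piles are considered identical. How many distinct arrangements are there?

192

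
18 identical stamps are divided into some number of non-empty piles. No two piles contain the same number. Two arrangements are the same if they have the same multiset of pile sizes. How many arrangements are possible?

46

There are too many to list fully; the first 12 (by largest part) are:
18
17,1
16,2
15,3
15,2,1
14,4
14,3,1
13,5
13,4,1
13,3,2
12,6
12,5,1
…and 34 more, for 46 total.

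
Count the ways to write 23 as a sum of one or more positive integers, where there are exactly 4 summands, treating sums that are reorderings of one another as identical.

94

Direct enumeration gives 94 partitions.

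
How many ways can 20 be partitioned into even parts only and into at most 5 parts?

A partial list (first 12 by largest part):
20
18 + 2
16 + 4
16 + 2 + 2
14 + 6
14 + 4 + 2
14 + 2 + 2 + 2
12 + 8
12 + 6 + 2
12 + 4 + 4
12 + 4 + 2 + 2
12 + 2 + 2 + 2 + 2
…and 18 more, for 30 total.

30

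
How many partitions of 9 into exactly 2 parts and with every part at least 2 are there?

The partitions of 9 that satisfy the conditions:
7 + 2
6 + 3
5 + 4
That's 3 in total.

3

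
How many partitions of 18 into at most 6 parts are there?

199

A full systematic count gives 199.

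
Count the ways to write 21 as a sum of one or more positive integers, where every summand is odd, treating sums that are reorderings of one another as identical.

Systematic enumeration (by largest part, then next-largest, …) yields 76.

76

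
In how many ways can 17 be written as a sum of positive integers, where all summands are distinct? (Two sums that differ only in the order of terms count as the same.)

38

A partial list (first 12 by largest part):
17
16 + 1
15 + 2
14 + 3
14 + 2 + 1
13 + 4
13 + 3 + 1
12 + 5
12 + 4 + 1
12 + 3 + 2
11 + 6
11 + 5 + 1
…and 26 more, for 38 total.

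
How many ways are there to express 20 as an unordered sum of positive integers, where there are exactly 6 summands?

A full systematic count gives 90.

90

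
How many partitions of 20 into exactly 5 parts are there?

Systematic enumeration (by largest part, then next-largest, …) yields 84.

84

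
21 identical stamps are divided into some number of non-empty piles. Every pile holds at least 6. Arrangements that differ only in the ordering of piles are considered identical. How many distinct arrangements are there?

9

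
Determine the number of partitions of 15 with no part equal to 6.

146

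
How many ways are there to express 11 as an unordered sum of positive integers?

There are too many to list fully; the first 12 (by largest part) are:
11
1,10
2,9
1,1,9
3,8
1,2,8
1,1,1,8
4,7
1,3,7
2,2,7
1,1,2,7
1,1,1,1,7
…and 44 more, for 56 total.

56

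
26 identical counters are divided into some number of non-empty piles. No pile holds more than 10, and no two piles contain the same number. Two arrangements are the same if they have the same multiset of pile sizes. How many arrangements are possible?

39

There are too many to list fully; the first 12 (by largest part) are:
10 + 9 + 7
10 + 9 + 6 + 1
10 + 9 + 5 + 2
10 + 9 + 4 + 3
10 + 9 + 4 + 2 + 1
10 + 8 + 7 + 1
10 + 8 + 6 + 2
10 + 8 + 5 + 3
10 + 8 + 5 + 2 + 1
10 + 8 + 4 + 3 + 1
10 + 7 + 6 + 3
10 + 7 + 6 + 2 + 1
…and 27 more, for 39 total.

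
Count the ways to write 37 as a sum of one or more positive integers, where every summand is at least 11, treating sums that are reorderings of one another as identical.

13

Listing the qualifying partitions of 37:
37
26 + 11
25 + 12
24 + 13
23 + 14
22 + 15
21 + 16
20 + 17
19 + 18
15 + 11 + 11
14 + 12 + 11
13 + 13 + 11
13 + 12 + 12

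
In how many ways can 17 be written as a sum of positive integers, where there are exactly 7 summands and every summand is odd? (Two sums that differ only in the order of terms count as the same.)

The partitions of 17 that satisfy the conditions:
11+1+1+1+1+1+1
9+3+1+1+1+1+1
7+5+1+1+1+1+1
7+3+3+1+1+1+1
5+5+3+1+1+1+1
5+3+3+3+1+1+1
3+3+3+3+3+1+1
Counting gives 7.

7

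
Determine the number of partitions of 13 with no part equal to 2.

45

There are too many to list fully; the first 12 (by largest part) are:
13
12,1
11,1,1
10,3
10,1,1,1
9,4
9,3,1
9,1,1,1,1
8,5
8,4,1
8,3,1,1
8,1,1,1,1,1
…and 33 more, for 45 total.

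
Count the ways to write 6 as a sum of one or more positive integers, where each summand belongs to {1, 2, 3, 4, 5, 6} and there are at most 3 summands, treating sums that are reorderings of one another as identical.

They are:
6
5, 1
4, 2
4, 1, 1
3, 3
3, 2, 1
2, 2, 2

7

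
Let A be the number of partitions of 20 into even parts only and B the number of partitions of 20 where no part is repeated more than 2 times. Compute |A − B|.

Partitions of 20 into even parts only: 42.
Partitions of 20 where no part is repeated more than 2 times: 202.
|42 − 202| = 160.

160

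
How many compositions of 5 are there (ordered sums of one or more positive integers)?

16

There are 4 gaps and each independently is a cut or not, giving 2^4 = 16.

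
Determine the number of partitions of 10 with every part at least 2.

12

They are:
10
2, 8
3, 7
4, 6
2, 2, 6
5, 5
2, 3, 5
2, 4, 4
3, 3, 4
2, 2, 2, 4
2, 2, 3, 3
2, 2, 2, 2, 2
That's 12 in total.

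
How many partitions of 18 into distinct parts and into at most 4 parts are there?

43

There are too many to list fully; the first 12 (by largest part) are:
18
17,1
16,2
15,3
15,2,1
14,4
14,3,1
13,5
13,4,1
13,3,2
12,6
12,5,1
…and 31 more, for 43 total.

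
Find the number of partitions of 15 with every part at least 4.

8

They are:
15
11,4
10,5
9,6
8,7
7,4,4
6,5,4
5,5,5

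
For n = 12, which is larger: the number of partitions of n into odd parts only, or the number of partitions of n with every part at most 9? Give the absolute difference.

58

Partitions of 12 into odd parts only: 15.
Partitions of 12 with every part at most 9: 73.
|15 − 73| = 58.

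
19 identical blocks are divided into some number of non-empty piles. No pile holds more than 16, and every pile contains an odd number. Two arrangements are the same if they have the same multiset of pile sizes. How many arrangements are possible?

52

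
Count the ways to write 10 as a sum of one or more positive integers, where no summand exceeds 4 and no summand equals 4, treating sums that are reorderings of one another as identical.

14

They are:
3+3+3+1
3+3+2+2
3+3+2+1+1
3+3+1+1+1+1
3+2+2+2+1
3+2+2+1+1+1
3+2+1+1+1+1+1
3+1+1+1+1+1+1+1
2+2+2+2+2
2+2+2+2+1+1
2+2+2+1+1+1+1
2+2+1+1+1+1+1+1
2+1+1+1+1+1+1+1+1
1+1+1+1+1+1+1+1+1+1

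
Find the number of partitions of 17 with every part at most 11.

Counting exhaustively, 278 partitions satisfy the conditions.

278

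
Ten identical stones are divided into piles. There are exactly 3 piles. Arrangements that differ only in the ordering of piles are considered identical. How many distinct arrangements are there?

8

Enumerating:
8 + 1 + 1
7 + 2 + 1
6 + 3 + 1
6 + 2 + 2
5 + 4 + 1
5 + 3 + 2
4 + 4 + 2
4 + 3 + 3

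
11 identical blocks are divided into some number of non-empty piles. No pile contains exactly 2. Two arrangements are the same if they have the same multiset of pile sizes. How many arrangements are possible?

There are too many to list fully; the first 12 (by largest part) are:
11
10+1
9+1+1
8+3
8+1+1+1
7+4
7+3+1
7+1+1+1+1
6+5
6+4+1
6+3+1+1
6+1+1+1+1+1
…and 14 more, for 26 total.

26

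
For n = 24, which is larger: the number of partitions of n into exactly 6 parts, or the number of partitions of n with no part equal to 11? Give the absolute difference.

Partitions of 24 into exactly 6 parts: 199.
Partitions of 24 with no part equal to 11: 1474.
|199 − 1474| = 1275.

1275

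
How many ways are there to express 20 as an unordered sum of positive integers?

627

Counting exhaustively, 627 partitions satisfy the conditions.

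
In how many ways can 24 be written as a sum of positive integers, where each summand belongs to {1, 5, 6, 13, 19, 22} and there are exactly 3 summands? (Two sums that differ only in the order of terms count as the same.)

2

Listing the qualifying partitions of 24:
22,1,1
13,6,5
That's 2 in total.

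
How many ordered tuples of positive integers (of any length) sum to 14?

Each of the 13 gaps between 14 units is either a break or not: 2^13 = 8192.

8192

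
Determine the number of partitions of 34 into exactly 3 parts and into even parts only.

24

Listing the qualifying partitions of 34:
30, 2, 2
28, 4, 2
26, 6, 2
26, 4, 4
24, 8, 2
24, 6, 4
22, 10, 2
22, 8, 4
22, 6, 6
20, 12, 2
20, 10, 4
20, 8, 6
18, 14, 2
18, 12, 4
18, 10, 6
18, 8, 8
16, 16, 2
16, 14, 4
16, 12, 6
16, 10, 8
14, 14, 6
14, 12, 8
14, 10, 10
12, 12, 10
That's 24 in total.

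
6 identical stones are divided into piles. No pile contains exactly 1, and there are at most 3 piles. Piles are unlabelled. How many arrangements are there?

4

Listing the qualifying partitions of 6:
6
4+2
3+3
2+2+2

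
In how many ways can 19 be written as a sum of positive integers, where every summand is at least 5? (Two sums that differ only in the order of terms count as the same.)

The partitions of 19 that satisfy the conditions:
19
14,5
13,6
12,7
11,8
10,9
9,5,5
8,6,5
7,7,5
7,6,6
That's 10 in total.

10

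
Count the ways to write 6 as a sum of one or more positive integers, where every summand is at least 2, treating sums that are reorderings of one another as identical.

Enumerating:
6
2+4
3+3
2+2+2
That's 4 in total.

4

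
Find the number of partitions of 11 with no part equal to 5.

45

A partial list (first 12 by largest part):
11
1 + 10
2 + 9
1 + 1 + 9
3 + 8
1 + 2 + 8
1 + 1 + 1 + 8
4 + 7
1 + 3 + 7
2 + 2 + 7
1 + 1 + 2 + 7
1 + 1 + 1 + 1 + 7
…and 33 more, for 45 total.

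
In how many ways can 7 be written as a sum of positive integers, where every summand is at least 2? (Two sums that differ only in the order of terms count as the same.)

4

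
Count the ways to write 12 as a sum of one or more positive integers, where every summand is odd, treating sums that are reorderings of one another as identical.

The partitions of 12 that satisfy the conditions:
1, 11
3, 9
1, 1, 1, 9
5, 7
1, 1, 3, 7
1, 1, 1, 1, 1, 7
1, 1, 5, 5
1, 3, 3, 5
1, 1, 1, 1, 3, 5
1, 1, 1, 1, 1, 1, 1, 5
3, 3, 3, 3
1, 1, 1, 3, 3, 3
1, 1, 1, 1, 1, 1, 3, 3
1, 1, 1, 1, 1, 1, 1, 1, 1, 3
1, 1, 1, 1, 1, 1, 1, 1, 1, 1, 1, 1

15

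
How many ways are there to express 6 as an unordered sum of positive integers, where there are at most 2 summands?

4

Enumerating:
6
5+1
4+2
3+3
That's 4 in total.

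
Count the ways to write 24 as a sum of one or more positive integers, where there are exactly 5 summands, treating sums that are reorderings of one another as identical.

164

Systematic enumeration (by largest part, then next-largest, …) yields 164.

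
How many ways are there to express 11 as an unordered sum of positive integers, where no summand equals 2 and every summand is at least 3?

6

They are:
11
3,8
4,7
5,6
3,3,5
3,4,4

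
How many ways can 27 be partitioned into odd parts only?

192

There are 192 such partitions.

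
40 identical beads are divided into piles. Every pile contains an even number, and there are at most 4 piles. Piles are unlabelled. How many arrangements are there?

There are 108 such partitions.

108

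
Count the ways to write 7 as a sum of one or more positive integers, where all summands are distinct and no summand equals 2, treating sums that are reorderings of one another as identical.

3

They are:
7
1, 6
3, 4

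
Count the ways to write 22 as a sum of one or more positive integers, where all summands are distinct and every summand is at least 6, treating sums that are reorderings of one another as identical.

Enumerating:
22
16,6
15,7
14,8
13,9
12,10
9,7,6

7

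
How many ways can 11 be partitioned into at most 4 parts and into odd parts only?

Enumerating:
11
1, 1, 9
1, 3, 7
1, 5, 5
3, 3, 5

5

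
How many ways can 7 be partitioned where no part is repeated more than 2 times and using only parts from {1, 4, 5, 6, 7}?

3

The partitions of 7 that satisfy the conditions:
7
6,1
5,1,1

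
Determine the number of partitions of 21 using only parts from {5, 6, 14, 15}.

Listing the qualifying partitions of 21:
15,6
6,5,5,5
Counting gives 2.

2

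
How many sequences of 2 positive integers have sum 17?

Equivalently, choose which 1 of the 16 gaps become plus signs: C(16,1) = 16.

16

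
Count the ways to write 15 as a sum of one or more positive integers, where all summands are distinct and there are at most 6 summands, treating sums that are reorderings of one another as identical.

27

A partial list (first 12 by largest part):
15
1+14
2+13
3+12
1+2+12
4+11
1+3+11
5+10
1+4+10
2+3+10
6+9
1+5+9
…and 15 more, for 27 total.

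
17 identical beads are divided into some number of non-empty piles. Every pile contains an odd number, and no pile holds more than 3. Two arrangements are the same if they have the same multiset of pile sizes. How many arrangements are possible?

6

The partitions of 17 that satisfy the conditions:
3+3+3+3+3+1+1
3+3+3+3+1+1+1+1+1
3+3+3+1+1+1+1+1+1+1+1
3+3+1+1+1+1+1+1+1+1+1+1+1
3+1+1+1+1+1+1+1+1+1+1+1+1+1+1
1+1+1+1+1+1+1+1+1+1+1+1+1+1+1+1+1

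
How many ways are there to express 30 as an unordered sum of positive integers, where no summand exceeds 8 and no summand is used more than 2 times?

194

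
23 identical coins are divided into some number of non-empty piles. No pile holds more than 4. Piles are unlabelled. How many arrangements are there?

A full systematic count gives 150.

150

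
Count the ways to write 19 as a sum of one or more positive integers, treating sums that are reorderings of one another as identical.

490

Direct enumeration gives 490 partitions.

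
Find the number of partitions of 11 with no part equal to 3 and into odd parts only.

Enumerating:
11
9 + 1 + 1
7 + 1 + 1 + 1 + 1
5 + 5 + 1
5 + 1 + 1 + 1 + 1 + 1 + 1
1 + 1 + 1 + 1 + 1 + 1 + 1 + 1 + 1 + 1 + 1
That's 6 in total.

6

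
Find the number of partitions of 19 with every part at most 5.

A full systematic count gives 164.

164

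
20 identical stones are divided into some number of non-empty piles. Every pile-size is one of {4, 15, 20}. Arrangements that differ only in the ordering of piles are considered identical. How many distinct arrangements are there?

They are:
20
4,4,4,4,4
That's 2 in total.

2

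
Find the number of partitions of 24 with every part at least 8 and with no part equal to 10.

Listing the qualifying partitions of 24:
24
16+8
15+9
13+11
12+12
8+8+8

6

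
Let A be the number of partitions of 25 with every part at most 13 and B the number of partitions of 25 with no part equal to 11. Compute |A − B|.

60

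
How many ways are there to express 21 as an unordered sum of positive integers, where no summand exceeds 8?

There are 525 such partitions.

525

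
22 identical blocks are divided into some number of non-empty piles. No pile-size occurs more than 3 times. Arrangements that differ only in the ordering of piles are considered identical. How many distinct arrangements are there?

484

There are 484 such partitions.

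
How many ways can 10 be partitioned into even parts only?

They are:
10
8+2
6+4
6+2+2
4+4+2
4+2+2+2
2+2+2+2+2

7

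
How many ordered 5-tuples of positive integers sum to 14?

Equivalently, choose which 4 of the 13 gaps become plus signs: C(13,4) = 715.

715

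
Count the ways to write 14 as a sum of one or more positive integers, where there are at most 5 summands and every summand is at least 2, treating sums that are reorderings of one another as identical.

There are too many to list fully; the first 12 (by largest part) are:
14
12 + 2
11 + 3
10 + 4
10 + 2 + 2
9 + 5
9 + 3 + 2
8 + 6
8 + 4 + 2
8 + 3 + 3
8 + 2 + 2 + 2
7 + 7
…and 19 more, for 31 total.

31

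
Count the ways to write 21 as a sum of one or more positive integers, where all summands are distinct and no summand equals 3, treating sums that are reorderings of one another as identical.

47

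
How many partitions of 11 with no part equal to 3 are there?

34

A partial list (first 12 by largest part):
11
10,1
9,2
9,1,1
8,2,1
8,1,1,1
7,4
7,2,2
7,2,1,1
7,1,1,1,1
6,5
6,4,1
…and 22 more, for 34 total.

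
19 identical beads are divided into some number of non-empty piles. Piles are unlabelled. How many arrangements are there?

490

Enumerating by decreasing first part gives 490 partitions in all.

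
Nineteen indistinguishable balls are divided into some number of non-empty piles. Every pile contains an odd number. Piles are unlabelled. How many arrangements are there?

54

A partial list (first 12 by largest part):
19
17,1,1
15,3,1
15,1,1,1,1
13,5,1
13,3,3
13,3,1,1,1
13,1,1,1,1,1,1
11,7,1
11,5,3
11,5,1,1,1
11,3,3,1,1
…and 42 more, for 54 total.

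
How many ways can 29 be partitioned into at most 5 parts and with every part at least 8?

They are:
29
8,21
9,20
10,19
11,18
12,17
13,16
14,15
8,8,13
8,9,12
8,10,11
9,9,11
9,10,10
Counting gives 13.

13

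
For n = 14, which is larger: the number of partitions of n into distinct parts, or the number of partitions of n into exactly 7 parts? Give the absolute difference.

Partitions of 14 into distinct parts: 22.
Partitions of 14 into exactly 7 parts: 15.
|22 − 15| = 7.

7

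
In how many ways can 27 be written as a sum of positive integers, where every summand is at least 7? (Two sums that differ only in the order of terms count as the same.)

Listing the qualifying partitions of 27:
27
7+20
8+19
9+18
10+17
11+16
12+15
13+14
7+7+13
7+8+12
7+9+11
8+8+11
7+10+10
8+9+10
9+9+9

15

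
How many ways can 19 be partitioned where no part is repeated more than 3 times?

Enumerating by decreasing first part gives 258 partitions in all.

258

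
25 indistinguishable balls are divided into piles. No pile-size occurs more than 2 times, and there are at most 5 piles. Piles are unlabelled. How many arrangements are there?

Enumerating by decreasing first part gives 325 partitions in all.

325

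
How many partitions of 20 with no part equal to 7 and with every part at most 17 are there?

There are 522 such partitions.

522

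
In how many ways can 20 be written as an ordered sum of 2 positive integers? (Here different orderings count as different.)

19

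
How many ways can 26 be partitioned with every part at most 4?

206

Counting exhaustively, 206 partitions satisfy the conditions.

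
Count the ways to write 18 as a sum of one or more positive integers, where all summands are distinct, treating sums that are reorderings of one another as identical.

46

There are too many to list fully; the first 12 (by largest part) are:
18
1,17
2,16
3,15
1,2,15
4,14
1,3,14
5,13
1,4,13
2,3,13
6,12
1,5,12
…and 34 more, for 46 total.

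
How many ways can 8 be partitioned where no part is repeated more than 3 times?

The partitions of 8 that satisfy the conditions:
8
1,7
2,6
1,1,6
3,5
1,2,5
1,1,1,5
4,4
1,3,4
2,2,4
1,1,2,4
2,3,3
1,1,3,3
1,2,2,3
1,1,1,2,3
1,1,2,2,2

16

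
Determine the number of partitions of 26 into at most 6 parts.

Systematic enumeration (by largest part, then next-largest, …) yields 709.

709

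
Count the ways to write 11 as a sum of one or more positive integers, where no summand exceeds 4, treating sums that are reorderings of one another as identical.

27

There are too many to list fully; the first 12 (by largest part) are:
3+4+4
1+2+4+4
1+1+1+4+4
1+3+3+4
2+2+3+4
1+1+2+3+4
1+1+1+1+3+4
1+2+2+2+4
1+1+1+2+2+4
1+1+1+1+1+2+4
1+1+1+1+1+1+1+4
2+3+3+3
…and 15 more, for 27 total.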